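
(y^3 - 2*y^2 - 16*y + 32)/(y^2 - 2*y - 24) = (y^2 - 6*y + 8)/(y - 6)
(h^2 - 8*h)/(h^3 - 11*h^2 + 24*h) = 1/(h - 3)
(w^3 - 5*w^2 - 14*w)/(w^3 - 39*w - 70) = w/(w + 5)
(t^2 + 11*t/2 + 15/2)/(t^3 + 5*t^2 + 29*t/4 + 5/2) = 2*(t + 3)/(2*t^2 + 5*t + 2)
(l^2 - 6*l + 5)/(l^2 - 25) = (l - 1)/(l + 5)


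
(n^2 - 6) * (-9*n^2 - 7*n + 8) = -9*n^4 - 7*n^3 + 62*n^2 + 42*n - 48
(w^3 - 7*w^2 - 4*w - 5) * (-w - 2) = -w^4 + 5*w^3 + 18*w^2 + 13*w + 10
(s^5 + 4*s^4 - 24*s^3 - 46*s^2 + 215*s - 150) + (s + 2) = s^5 + 4*s^4 - 24*s^3 - 46*s^2 + 216*s - 148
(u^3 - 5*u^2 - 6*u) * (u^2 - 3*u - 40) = u^5 - 8*u^4 - 31*u^3 + 218*u^2 + 240*u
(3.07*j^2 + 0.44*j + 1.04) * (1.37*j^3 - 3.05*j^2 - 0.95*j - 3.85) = 4.2059*j^5 - 8.7607*j^4 - 2.8337*j^3 - 15.4095*j^2 - 2.682*j - 4.004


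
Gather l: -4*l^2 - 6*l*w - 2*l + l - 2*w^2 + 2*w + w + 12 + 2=-4*l^2 + l*(-6*w - 1) - 2*w^2 + 3*w + 14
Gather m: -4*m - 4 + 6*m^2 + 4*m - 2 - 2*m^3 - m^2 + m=-2*m^3 + 5*m^2 + m - 6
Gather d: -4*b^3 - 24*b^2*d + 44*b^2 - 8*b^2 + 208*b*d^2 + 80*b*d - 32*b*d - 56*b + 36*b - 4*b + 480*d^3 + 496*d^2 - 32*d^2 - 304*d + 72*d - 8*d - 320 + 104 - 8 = -4*b^3 + 36*b^2 - 24*b + 480*d^3 + d^2*(208*b + 464) + d*(-24*b^2 + 48*b - 240) - 224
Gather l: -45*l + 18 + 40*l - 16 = 2 - 5*l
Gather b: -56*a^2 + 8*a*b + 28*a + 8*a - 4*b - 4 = -56*a^2 + 36*a + b*(8*a - 4) - 4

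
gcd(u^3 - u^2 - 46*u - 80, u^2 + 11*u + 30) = u + 5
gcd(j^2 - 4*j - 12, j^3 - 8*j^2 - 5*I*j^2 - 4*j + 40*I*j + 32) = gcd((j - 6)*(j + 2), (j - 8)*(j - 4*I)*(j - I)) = 1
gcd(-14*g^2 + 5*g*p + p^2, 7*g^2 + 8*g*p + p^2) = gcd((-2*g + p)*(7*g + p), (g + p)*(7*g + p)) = 7*g + p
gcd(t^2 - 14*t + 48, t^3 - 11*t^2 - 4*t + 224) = t - 8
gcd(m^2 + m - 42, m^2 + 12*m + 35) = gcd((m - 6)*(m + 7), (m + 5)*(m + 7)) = m + 7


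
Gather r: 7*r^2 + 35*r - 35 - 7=7*r^2 + 35*r - 42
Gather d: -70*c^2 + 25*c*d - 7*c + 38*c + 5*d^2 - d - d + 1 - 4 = -70*c^2 + 31*c + 5*d^2 + d*(25*c - 2) - 3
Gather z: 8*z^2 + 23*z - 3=8*z^2 + 23*z - 3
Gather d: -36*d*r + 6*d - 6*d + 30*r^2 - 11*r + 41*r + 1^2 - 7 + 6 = -36*d*r + 30*r^2 + 30*r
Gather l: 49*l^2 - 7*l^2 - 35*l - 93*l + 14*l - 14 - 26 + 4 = 42*l^2 - 114*l - 36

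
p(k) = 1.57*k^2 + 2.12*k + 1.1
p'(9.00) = 30.38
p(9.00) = 147.35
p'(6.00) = 20.96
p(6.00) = 70.34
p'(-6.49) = -18.26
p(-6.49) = 53.47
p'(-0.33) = 1.08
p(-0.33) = 0.57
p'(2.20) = 9.03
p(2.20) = 13.36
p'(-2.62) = -6.11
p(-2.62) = 6.32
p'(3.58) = 13.36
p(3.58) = 28.81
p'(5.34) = 18.89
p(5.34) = 57.19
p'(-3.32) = -8.30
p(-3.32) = 11.37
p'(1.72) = 7.52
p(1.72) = 9.39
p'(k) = 3.14*k + 2.12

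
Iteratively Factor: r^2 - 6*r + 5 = (r - 1)*(r - 5)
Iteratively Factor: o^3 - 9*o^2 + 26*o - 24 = (o - 2)*(o^2 - 7*o + 12) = (o - 4)*(o - 2)*(o - 3)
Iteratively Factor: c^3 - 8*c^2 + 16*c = (c)*(c^2 - 8*c + 16) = c*(c - 4)*(c - 4)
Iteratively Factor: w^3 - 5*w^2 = (w)*(w^2 - 5*w) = w^2*(w - 5)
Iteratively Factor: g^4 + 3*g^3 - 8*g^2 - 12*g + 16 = (g - 1)*(g^3 + 4*g^2 - 4*g - 16) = (g - 2)*(g - 1)*(g^2 + 6*g + 8) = (g - 2)*(g - 1)*(g + 4)*(g + 2)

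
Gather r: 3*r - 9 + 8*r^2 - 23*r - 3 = 8*r^2 - 20*r - 12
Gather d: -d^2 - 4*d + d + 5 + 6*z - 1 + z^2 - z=-d^2 - 3*d + z^2 + 5*z + 4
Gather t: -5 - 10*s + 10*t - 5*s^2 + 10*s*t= -5*s^2 - 10*s + t*(10*s + 10) - 5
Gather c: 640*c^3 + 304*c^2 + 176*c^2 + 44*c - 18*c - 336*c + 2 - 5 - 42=640*c^3 + 480*c^2 - 310*c - 45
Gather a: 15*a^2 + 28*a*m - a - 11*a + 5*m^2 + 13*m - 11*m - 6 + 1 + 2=15*a^2 + a*(28*m - 12) + 5*m^2 + 2*m - 3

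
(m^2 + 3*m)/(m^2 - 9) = m/(m - 3)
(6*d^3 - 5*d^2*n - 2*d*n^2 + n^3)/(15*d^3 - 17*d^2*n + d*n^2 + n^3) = (2*d + n)/(5*d + n)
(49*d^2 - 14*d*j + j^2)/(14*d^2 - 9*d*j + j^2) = (7*d - j)/(2*d - j)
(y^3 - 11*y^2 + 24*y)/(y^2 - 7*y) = (y^2 - 11*y + 24)/(y - 7)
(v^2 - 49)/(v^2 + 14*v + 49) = (v - 7)/(v + 7)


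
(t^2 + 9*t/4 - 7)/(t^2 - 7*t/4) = (t + 4)/t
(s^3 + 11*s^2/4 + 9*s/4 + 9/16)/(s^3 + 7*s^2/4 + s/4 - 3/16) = (4*s + 3)/(4*s - 1)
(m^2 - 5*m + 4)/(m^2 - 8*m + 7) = (m - 4)/(m - 7)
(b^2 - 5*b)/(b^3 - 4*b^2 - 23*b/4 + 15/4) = 4*b/(4*b^2 + 4*b - 3)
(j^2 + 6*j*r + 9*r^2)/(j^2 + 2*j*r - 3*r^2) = (-j - 3*r)/(-j + r)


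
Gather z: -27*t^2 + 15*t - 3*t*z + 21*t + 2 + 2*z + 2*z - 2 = -27*t^2 + 36*t + z*(4 - 3*t)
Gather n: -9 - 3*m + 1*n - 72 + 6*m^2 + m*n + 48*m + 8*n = 6*m^2 + 45*m + n*(m + 9) - 81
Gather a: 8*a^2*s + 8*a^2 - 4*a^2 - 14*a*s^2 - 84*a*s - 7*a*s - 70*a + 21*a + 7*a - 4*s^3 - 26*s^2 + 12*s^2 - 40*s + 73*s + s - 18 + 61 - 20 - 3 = a^2*(8*s + 4) + a*(-14*s^2 - 91*s - 42) - 4*s^3 - 14*s^2 + 34*s + 20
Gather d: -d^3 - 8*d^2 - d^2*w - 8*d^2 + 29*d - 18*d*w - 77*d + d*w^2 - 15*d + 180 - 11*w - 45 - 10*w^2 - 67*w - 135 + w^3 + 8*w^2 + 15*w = -d^3 + d^2*(-w - 16) + d*(w^2 - 18*w - 63) + w^3 - 2*w^2 - 63*w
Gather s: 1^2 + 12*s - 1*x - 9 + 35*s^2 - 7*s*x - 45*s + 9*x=35*s^2 + s*(-7*x - 33) + 8*x - 8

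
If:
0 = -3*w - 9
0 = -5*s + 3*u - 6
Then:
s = 3*u/5 - 6/5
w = -3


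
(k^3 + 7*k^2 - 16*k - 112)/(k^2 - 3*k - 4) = (k^2 + 11*k + 28)/(k + 1)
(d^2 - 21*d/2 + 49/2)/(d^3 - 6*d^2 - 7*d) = (d - 7/2)/(d*(d + 1))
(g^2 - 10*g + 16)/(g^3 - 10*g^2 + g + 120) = (g - 2)/(g^2 - 2*g - 15)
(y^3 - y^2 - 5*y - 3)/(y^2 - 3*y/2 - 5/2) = 2*(y^2 - 2*y - 3)/(2*y - 5)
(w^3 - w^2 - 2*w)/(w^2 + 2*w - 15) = w*(w^2 - w - 2)/(w^2 + 2*w - 15)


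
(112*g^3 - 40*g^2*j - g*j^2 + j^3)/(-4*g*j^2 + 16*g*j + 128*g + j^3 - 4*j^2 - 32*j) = (-28*g^2 + 3*g*j + j^2)/(j^2 - 4*j - 32)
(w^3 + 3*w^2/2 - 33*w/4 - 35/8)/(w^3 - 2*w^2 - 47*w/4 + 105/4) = (w + 1/2)/(w - 3)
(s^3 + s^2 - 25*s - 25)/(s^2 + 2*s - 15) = (s^2 - 4*s - 5)/(s - 3)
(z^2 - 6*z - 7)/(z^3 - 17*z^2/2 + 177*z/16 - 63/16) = 16*(z + 1)/(16*z^2 - 24*z + 9)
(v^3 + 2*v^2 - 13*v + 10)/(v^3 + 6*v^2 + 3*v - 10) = (v - 2)/(v + 2)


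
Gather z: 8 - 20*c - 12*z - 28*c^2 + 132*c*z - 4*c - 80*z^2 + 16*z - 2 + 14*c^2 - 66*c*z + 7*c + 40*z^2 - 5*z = -14*c^2 - 17*c - 40*z^2 + z*(66*c - 1) + 6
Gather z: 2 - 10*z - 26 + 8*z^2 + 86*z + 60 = 8*z^2 + 76*z + 36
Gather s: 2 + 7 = 9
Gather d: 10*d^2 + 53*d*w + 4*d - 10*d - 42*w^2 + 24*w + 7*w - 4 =10*d^2 + d*(53*w - 6) - 42*w^2 + 31*w - 4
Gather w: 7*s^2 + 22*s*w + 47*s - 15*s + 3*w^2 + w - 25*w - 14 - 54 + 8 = 7*s^2 + 32*s + 3*w^2 + w*(22*s - 24) - 60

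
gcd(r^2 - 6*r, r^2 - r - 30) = r - 6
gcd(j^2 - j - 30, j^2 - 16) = 1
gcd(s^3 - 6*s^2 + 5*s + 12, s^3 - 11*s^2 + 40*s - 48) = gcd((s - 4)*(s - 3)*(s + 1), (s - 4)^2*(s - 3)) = s^2 - 7*s + 12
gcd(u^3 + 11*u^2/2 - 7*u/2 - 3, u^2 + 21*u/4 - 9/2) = u + 6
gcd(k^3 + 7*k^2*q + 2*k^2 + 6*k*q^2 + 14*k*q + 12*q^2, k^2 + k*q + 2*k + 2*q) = k^2 + k*q + 2*k + 2*q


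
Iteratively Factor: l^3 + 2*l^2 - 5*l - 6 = (l + 3)*(l^2 - l - 2) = (l + 1)*(l + 3)*(l - 2)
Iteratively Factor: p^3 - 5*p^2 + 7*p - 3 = (p - 1)*(p^2 - 4*p + 3) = (p - 1)^2*(p - 3)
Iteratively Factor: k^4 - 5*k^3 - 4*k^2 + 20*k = (k - 2)*(k^3 - 3*k^2 - 10*k) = k*(k - 2)*(k^2 - 3*k - 10) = k*(k - 5)*(k - 2)*(k + 2)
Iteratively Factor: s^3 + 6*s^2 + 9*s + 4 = (s + 1)*(s^2 + 5*s + 4) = (s + 1)*(s + 4)*(s + 1)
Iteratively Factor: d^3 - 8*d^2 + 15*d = (d - 5)*(d^2 - 3*d) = (d - 5)*(d - 3)*(d)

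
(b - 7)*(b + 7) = b^2 - 49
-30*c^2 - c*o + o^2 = (-6*c + o)*(5*c + o)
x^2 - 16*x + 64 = (x - 8)^2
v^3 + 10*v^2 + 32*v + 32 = (v + 2)*(v + 4)^2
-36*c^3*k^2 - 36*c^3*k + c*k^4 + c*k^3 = k*(-6*c + k)*(6*c + k)*(c*k + c)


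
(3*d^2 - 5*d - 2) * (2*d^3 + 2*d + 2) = 6*d^5 - 10*d^4 + 2*d^3 - 4*d^2 - 14*d - 4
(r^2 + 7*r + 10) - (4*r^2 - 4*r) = -3*r^2 + 11*r + 10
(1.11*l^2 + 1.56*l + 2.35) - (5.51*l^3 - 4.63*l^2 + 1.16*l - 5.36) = -5.51*l^3 + 5.74*l^2 + 0.4*l + 7.71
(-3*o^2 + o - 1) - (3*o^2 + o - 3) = 2 - 6*o^2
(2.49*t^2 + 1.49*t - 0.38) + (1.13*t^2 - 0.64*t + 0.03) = 3.62*t^2 + 0.85*t - 0.35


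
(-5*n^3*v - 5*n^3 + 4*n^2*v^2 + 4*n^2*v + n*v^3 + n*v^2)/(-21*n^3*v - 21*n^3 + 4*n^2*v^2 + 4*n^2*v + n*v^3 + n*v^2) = (-5*n^2 + 4*n*v + v^2)/(-21*n^2 + 4*n*v + v^2)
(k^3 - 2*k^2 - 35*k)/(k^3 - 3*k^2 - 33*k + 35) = k/(k - 1)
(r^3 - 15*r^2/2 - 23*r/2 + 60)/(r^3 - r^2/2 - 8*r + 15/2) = (r - 8)/(r - 1)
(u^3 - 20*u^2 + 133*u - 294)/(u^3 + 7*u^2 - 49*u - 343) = (u^2 - 13*u + 42)/(u^2 + 14*u + 49)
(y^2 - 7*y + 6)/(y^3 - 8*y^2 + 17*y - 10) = (y - 6)/(y^2 - 7*y + 10)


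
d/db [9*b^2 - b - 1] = 18*b - 1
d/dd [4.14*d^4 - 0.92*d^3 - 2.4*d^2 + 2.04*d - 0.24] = 16.56*d^3 - 2.76*d^2 - 4.8*d + 2.04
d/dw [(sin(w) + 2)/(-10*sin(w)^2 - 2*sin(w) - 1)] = (10*sin(w)^2 + 40*sin(w) + 3)*cos(w)/(10*sin(w)^2 + 2*sin(w) + 1)^2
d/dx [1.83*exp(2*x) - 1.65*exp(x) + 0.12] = (3.66*exp(x) - 1.65)*exp(x)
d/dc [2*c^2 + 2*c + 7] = 4*c + 2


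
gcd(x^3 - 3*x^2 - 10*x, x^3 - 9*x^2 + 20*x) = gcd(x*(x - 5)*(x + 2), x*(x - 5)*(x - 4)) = x^2 - 5*x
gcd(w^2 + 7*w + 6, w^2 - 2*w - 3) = w + 1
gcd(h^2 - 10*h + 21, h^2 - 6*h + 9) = h - 3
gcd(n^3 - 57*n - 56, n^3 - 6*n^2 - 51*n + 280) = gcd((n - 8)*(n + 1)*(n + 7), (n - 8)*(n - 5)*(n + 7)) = n^2 - n - 56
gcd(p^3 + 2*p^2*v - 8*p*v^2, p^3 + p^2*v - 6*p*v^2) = p^2 - 2*p*v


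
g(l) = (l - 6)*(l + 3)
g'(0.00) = -3.00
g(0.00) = -18.00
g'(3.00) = 3.00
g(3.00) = -18.00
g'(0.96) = -1.08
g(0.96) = -19.96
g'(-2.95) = -8.90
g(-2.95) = -0.45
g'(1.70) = 0.40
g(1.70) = -20.21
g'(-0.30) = -3.60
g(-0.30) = -17.01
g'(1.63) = 0.26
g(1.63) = -20.23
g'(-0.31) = -3.62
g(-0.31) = -16.97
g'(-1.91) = -6.82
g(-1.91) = -8.62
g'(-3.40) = -9.80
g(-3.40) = 3.76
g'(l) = 2*l - 3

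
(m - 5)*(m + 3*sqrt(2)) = m^2 - 5*m + 3*sqrt(2)*m - 15*sqrt(2)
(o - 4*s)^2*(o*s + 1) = o^3*s - 8*o^2*s^2 + o^2 + 16*o*s^3 - 8*o*s + 16*s^2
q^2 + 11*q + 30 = (q + 5)*(q + 6)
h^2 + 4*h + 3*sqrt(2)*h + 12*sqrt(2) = (h + 4)*(h + 3*sqrt(2))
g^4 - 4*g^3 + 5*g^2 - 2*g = g*(g - 2)*(g - 1)^2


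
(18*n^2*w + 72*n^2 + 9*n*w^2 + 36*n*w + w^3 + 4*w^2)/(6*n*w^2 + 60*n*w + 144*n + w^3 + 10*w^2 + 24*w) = (3*n + w)/(w + 6)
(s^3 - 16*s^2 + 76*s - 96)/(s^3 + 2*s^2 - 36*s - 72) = (s^2 - 10*s + 16)/(s^2 + 8*s + 12)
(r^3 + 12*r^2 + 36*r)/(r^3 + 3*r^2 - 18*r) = (r + 6)/(r - 3)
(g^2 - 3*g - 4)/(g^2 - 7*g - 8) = (g - 4)/(g - 8)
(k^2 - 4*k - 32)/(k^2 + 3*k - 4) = (k - 8)/(k - 1)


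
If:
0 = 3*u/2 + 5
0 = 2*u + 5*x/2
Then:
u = -10/3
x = 8/3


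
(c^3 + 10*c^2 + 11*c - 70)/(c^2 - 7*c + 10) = (c^2 + 12*c + 35)/(c - 5)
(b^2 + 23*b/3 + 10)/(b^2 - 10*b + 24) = (b^2 + 23*b/3 + 10)/(b^2 - 10*b + 24)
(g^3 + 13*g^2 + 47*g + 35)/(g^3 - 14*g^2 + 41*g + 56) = (g^2 + 12*g + 35)/(g^2 - 15*g + 56)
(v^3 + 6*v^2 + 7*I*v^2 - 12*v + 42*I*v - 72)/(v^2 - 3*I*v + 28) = (v^2 + 3*v*(2 + I) + 18*I)/(v - 7*I)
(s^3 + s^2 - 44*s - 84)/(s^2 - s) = (s^3 + s^2 - 44*s - 84)/(s*(s - 1))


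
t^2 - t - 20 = (t - 5)*(t + 4)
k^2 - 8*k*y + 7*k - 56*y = (k + 7)*(k - 8*y)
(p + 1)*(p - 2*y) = p^2 - 2*p*y + p - 2*y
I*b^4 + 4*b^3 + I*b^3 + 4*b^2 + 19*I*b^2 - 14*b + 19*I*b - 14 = (b - 7*I)*(b + I)*(b + 2*I)*(I*b + I)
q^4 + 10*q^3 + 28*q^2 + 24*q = q*(q + 2)^2*(q + 6)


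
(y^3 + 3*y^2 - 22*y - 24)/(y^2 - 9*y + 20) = (y^2 + 7*y + 6)/(y - 5)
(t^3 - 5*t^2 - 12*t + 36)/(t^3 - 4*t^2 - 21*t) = (t^2 - 8*t + 12)/(t*(t - 7))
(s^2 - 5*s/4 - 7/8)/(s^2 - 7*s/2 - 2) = (s - 7/4)/(s - 4)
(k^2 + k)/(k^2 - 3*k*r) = (k + 1)/(k - 3*r)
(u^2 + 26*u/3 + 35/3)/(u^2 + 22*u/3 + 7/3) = (3*u + 5)/(3*u + 1)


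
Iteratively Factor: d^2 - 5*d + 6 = (d - 3)*(d - 2)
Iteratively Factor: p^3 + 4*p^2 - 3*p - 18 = (p - 2)*(p^2 + 6*p + 9) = (p - 2)*(p + 3)*(p + 3)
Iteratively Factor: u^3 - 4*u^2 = (u - 4)*(u^2) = u*(u - 4)*(u)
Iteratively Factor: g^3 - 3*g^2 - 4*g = (g - 4)*(g^2 + g) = (g - 4)*(g + 1)*(g)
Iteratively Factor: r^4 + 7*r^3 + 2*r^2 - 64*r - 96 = (r + 4)*(r^3 + 3*r^2 - 10*r - 24) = (r - 3)*(r + 4)*(r^2 + 6*r + 8) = (r - 3)*(r + 2)*(r + 4)*(r + 4)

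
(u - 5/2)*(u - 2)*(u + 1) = u^3 - 7*u^2/2 + u/2 + 5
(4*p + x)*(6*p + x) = 24*p^2 + 10*p*x + x^2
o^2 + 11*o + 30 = (o + 5)*(o + 6)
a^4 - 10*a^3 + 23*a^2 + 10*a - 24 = (a - 6)*(a - 4)*(a - 1)*(a + 1)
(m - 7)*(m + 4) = m^2 - 3*m - 28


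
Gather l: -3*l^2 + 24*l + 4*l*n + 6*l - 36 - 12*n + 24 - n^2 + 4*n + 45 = -3*l^2 + l*(4*n + 30) - n^2 - 8*n + 33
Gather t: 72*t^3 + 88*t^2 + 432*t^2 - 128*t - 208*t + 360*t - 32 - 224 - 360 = 72*t^3 + 520*t^2 + 24*t - 616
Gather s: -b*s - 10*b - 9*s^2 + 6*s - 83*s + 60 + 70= -10*b - 9*s^2 + s*(-b - 77) + 130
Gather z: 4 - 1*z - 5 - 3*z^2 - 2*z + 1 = -3*z^2 - 3*z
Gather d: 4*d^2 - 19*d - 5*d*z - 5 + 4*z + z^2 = 4*d^2 + d*(-5*z - 19) + z^2 + 4*z - 5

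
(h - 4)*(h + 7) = h^2 + 3*h - 28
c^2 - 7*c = c*(c - 7)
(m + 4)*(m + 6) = m^2 + 10*m + 24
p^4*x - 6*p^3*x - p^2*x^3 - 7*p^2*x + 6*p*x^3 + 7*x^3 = (p - 7)*(p - x)*(p + x)*(p*x + x)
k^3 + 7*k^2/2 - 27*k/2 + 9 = (k - 3/2)*(k - 1)*(k + 6)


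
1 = 1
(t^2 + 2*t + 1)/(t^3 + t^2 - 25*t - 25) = (t + 1)/(t^2 - 25)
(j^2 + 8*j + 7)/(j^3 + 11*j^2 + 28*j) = (j + 1)/(j*(j + 4))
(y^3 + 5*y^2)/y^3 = (y + 5)/y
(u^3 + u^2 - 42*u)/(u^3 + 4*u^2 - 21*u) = (u - 6)/(u - 3)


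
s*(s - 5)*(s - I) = s^3 - 5*s^2 - I*s^2 + 5*I*s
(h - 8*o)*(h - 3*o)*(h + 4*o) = h^3 - 7*h^2*o - 20*h*o^2 + 96*o^3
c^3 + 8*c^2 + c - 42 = (c - 2)*(c + 3)*(c + 7)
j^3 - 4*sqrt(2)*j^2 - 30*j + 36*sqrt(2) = (j - 6*sqrt(2))*(j - sqrt(2))*(j + 3*sqrt(2))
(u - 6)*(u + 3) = u^2 - 3*u - 18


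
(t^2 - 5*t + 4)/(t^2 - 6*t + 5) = (t - 4)/(t - 5)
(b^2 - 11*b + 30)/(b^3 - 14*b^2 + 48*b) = (b - 5)/(b*(b - 8))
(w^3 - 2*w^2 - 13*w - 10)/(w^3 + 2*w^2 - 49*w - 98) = (w^2 - 4*w - 5)/(w^2 - 49)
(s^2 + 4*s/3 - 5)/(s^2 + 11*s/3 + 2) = (3*s - 5)/(3*s + 2)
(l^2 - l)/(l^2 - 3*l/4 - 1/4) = 4*l/(4*l + 1)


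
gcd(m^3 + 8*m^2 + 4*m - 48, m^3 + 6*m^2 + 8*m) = m + 4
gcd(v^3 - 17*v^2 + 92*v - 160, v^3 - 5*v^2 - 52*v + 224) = v^2 - 12*v + 32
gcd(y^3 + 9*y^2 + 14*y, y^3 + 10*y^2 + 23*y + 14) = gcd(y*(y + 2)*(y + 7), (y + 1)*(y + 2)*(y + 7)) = y^2 + 9*y + 14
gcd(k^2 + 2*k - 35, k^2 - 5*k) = k - 5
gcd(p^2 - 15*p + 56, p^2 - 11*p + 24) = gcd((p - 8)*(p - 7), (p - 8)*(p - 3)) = p - 8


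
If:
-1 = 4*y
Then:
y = -1/4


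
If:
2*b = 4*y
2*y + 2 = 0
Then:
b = -2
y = -1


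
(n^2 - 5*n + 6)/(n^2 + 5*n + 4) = (n^2 - 5*n + 6)/(n^2 + 5*n + 4)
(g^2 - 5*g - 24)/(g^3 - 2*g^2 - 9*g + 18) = (g - 8)/(g^2 - 5*g + 6)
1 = 1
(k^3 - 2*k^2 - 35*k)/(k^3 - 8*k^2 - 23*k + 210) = k/(k - 6)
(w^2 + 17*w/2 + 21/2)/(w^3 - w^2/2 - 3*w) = (w + 7)/(w*(w - 2))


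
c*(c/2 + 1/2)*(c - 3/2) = c^3/2 - c^2/4 - 3*c/4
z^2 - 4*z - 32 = (z - 8)*(z + 4)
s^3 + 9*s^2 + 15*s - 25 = (s - 1)*(s + 5)^2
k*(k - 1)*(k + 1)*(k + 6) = k^4 + 6*k^3 - k^2 - 6*k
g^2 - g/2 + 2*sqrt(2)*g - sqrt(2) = (g - 1/2)*(g + 2*sqrt(2))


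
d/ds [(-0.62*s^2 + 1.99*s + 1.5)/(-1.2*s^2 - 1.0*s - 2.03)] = (3.008*s^2 + 6.1172*s - 2.5397)/(1.44*s^4 + 2.4*s^3 + 5.872*s^2 + 4.06*s + 4.1209)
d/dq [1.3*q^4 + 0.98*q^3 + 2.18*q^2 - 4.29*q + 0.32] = 5.2*q^3 + 2.94*q^2 + 4.36*q - 4.29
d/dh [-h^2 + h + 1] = 1 - 2*h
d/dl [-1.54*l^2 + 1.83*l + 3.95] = 1.83 - 3.08*l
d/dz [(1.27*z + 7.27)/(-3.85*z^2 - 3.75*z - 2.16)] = (4.8895*z^2 + 55.979*z + 24.5193)/(14.8225*z^4 + 28.875*z^3 + 30.6945*z^2 + 16.2*z + 4.6656)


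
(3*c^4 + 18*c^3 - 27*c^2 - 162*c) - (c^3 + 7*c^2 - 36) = 3*c^4 + 17*c^3 - 34*c^2 - 162*c + 36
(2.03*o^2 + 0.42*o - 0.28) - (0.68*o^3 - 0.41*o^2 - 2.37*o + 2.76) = -0.68*o^3 + 2.44*o^2 + 2.79*o - 3.04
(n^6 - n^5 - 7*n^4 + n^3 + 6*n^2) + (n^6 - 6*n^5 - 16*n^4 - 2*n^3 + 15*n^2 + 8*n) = 2*n^6 - 7*n^5 - 23*n^4 - n^3 + 21*n^2 + 8*n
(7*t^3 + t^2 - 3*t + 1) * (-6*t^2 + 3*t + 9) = -42*t^5 + 15*t^4 + 84*t^3 - 6*t^2 - 24*t + 9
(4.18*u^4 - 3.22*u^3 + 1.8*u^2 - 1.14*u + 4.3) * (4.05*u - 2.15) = 16.929*u^5 - 22.028*u^4 + 14.213*u^3 - 8.487*u^2 + 19.866*u - 9.245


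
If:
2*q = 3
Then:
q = 3/2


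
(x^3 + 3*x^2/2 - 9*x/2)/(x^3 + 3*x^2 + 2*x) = (2*x^2 + 3*x - 9)/(2*(x^2 + 3*x + 2))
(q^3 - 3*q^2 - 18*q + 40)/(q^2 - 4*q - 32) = (q^2 - 7*q + 10)/(q - 8)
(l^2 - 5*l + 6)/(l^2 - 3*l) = (l - 2)/l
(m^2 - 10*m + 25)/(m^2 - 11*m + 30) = (m - 5)/(m - 6)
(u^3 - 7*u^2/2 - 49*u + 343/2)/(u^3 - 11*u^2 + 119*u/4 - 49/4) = 2*(u + 7)/(2*u - 1)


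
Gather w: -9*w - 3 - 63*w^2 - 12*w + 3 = -63*w^2 - 21*w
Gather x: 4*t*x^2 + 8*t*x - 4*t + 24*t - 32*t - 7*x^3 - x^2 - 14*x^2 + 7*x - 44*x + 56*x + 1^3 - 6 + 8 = -12*t - 7*x^3 + x^2*(4*t - 15) + x*(8*t + 19) + 3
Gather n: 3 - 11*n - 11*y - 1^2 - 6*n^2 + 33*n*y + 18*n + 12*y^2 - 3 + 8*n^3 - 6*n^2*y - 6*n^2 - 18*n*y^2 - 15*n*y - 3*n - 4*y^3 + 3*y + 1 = 8*n^3 + n^2*(-6*y - 12) + n*(-18*y^2 + 18*y + 4) - 4*y^3 + 12*y^2 - 8*y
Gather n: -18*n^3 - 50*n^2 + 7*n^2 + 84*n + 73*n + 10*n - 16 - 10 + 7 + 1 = -18*n^3 - 43*n^2 + 167*n - 18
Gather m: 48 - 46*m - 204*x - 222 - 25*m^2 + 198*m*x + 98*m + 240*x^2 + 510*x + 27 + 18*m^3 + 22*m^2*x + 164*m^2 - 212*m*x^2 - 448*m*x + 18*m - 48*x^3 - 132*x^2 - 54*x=18*m^3 + m^2*(22*x + 139) + m*(-212*x^2 - 250*x + 70) - 48*x^3 + 108*x^2 + 252*x - 147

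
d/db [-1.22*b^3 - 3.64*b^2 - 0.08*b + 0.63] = -3.66*b^2 - 7.28*b - 0.08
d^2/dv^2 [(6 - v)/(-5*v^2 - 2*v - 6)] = 2*((28 - 15*v)*(5*v^2 + 2*v + 6) + 4*(v - 6)*(5*v + 1)^2)/(5*v^2 + 2*v + 6)^3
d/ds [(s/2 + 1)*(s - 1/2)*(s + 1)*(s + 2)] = s*(8*s^2 + 27*s + 22)/4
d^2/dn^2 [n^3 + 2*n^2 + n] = 6*n + 4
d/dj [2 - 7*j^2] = -14*j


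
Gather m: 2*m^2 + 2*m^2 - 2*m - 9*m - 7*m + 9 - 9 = 4*m^2 - 18*m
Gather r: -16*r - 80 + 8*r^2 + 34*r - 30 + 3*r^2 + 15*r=11*r^2 + 33*r - 110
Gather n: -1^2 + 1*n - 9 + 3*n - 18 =4*n - 28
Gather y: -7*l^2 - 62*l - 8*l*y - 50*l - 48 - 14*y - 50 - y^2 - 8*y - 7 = -7*l^2 - 112*l - y^2 + y*(-8*l - 22) - 105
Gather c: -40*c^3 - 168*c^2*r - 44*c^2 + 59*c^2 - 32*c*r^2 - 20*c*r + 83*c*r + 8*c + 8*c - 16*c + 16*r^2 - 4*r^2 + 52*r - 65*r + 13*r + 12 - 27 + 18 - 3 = -40*c^3 + c^2*(15 - 168*r) + c*(-32*r^2 + 63*r) + 12*r^2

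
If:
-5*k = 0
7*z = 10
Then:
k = 0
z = 10/7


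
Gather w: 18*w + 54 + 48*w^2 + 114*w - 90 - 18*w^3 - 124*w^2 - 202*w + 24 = -18*w^3 - 76*w^2 - 70*w - 12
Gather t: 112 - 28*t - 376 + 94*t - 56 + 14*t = 80*t - 320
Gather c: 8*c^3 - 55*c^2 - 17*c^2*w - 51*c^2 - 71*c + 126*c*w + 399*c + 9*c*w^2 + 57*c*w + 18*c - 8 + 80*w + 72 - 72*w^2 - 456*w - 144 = 8*c^3 + c^2*(-17*w - 106) + c*(9*w^2 + 183*w + 346) - 72*w^2 - 376*w - 80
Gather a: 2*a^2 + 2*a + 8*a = 2*a^2 + 10*a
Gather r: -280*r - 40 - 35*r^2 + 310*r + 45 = -35*r^2 + 30*r + 5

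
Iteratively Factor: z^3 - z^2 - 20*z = (z + 4)*(z^2 - 5*z) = z*(z + 4)*(z - 5)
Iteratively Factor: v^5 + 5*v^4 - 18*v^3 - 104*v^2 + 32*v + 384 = (v - 2)*(v^4 + 7*v^3 - 4*v^2 - 112*v - 192) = (v - 4)*(v - 2)*(v^3 + 11*v^2 + 40*v + 48) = (v - 4)*(v - 2)*(v + 4)*(v^2 + 7*v + 12) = (v - 4)*(v - 2)*(v + 4)^2*(v + 3)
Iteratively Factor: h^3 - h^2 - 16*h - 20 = (h + 2)*(h^2 - 3*h - 10) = (h - 5)*(h + 2)*(h + 2)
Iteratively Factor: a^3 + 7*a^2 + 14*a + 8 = (a + 2)*(a^2 + 5*a + 4) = (a + 1)*(a + 2)*(a + 4)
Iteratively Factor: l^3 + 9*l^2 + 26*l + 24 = (l + 3)*(l^2 + 6*l + 8) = (l + 2)*(l + 3)*(l + 4)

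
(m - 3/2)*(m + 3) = m^2 + 3*m/2 - 9/2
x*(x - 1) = x^2 - x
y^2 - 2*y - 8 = (y - 4)*(y + 2)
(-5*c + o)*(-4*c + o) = 20*c^2 - 9*c*o + o^2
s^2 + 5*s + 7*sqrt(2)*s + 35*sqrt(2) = (s + 5)*(s + 7*sqrt(2))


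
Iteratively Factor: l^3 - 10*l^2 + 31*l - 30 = (l - 2)*(l^2 - 8*l + 15) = (l - 5)*(l - 2)*(l - 3)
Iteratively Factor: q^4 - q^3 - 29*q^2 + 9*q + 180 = (q + 3)*(q^3 - 4*q^2 - 17*q + 60) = (q - 3)*(q + 3)*(q^2 - q - 20) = (q - 5)*(q - 3)*(q + 3)*(q + 4)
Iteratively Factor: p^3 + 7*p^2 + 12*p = (p + 3)*(p^2 + 4*p) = (p + 3)*(p + 4)*(p)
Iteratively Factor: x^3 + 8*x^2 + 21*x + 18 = (x + 3)*(x^2 + 5*x + 6) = (x + 3)^2*(x + 2)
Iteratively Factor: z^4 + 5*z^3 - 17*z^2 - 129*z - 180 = (z - 5)*(z^3 + 10*z^2 + 33*z + 36) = (z - 5)*(z + 3)*(z^2 + 7*z + 12) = (z - 5)*(z + 3)*(z + 4)*(z + 3)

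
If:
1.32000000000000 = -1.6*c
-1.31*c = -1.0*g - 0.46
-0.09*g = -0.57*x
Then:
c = -0.82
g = -1.54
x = -0.24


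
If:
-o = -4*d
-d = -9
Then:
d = 9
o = 36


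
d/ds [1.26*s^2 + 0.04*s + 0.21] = 2.52*s + 0.04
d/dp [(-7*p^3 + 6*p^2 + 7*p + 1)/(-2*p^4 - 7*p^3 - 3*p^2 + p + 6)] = (-14*p^6 + 24*p^5 + 105*p^4 + 92*p^3 - 78*p^2 + 78*p + 41)/(4*p^8 + 28*p^7 + 61*p^6 + 38*p^5 - 29*p^4 - 90*p^3 - 35*p^2 + 12*p + 36)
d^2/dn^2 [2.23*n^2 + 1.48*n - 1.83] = 4.46000000000000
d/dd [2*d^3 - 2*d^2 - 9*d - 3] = 6*d^2 - 4*d - 9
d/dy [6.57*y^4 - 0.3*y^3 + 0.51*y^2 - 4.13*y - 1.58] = 26.28*y^3 - 0.9*y^2 + 1.02*y - 4.13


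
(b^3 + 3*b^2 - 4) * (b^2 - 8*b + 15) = b^5 - 5*b^4 - 9*b^3 + 41*b^2 + 32*b - 60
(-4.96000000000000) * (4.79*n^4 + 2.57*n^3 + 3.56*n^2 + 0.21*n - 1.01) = -23.7584*n^4 - 12.7472*n^3 - 17.6576*n^2 - 1.0416*n + 5.0096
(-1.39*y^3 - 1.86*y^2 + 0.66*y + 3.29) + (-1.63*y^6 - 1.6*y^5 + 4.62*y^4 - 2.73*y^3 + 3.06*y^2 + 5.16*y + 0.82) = -1.63*y^6 - 1.6*y^5 + 4.62*y^4 - 4.12*y^3 + 1.2*y^2 + 5.82*y + 4.11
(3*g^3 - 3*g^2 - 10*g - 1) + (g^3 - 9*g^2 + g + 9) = 4*g^3 - 12*g^2 - 9*g + 8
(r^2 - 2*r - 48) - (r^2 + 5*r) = -7*r - 48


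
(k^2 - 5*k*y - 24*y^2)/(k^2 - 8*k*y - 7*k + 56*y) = (k + 3*y)/(k - 7)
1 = 1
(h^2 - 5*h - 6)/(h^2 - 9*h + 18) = (h + 1)/(h - 3)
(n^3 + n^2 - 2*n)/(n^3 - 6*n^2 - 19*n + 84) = n*(n^2 + n - 2)/(n^3 - 6*n^2 - 19*n + 84)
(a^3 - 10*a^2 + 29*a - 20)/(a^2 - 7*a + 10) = (a^2 - 5*a + 4)/(a - 2)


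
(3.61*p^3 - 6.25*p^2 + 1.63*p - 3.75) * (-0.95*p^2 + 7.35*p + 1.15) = -3.4295*p^5 + 32.471*p^4 - 43.3345*p^3 + 8.3555*p^2 - 25.688*p - 4.3125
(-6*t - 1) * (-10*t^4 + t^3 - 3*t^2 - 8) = 60*t^5 + 4*t^4 + 17*t^3 + 3*t^2 + 48*t + 8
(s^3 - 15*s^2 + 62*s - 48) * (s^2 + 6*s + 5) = s^5 - 9*s^4 - 23*s^3 + 249*s^2 + 22*s - 240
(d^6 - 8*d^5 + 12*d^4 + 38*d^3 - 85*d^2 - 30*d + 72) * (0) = 0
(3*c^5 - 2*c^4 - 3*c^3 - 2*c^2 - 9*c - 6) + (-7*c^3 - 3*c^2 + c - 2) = 3*c^5 - 2*c^4 - 10*c^3 - 5*c^2 - 8*c - 8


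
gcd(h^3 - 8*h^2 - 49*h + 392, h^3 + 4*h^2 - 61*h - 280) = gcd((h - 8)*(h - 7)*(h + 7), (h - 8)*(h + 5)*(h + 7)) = h^2 - h - 56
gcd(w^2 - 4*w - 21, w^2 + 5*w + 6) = w + 3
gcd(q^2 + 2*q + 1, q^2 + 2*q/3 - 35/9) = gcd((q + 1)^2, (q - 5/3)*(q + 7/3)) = 1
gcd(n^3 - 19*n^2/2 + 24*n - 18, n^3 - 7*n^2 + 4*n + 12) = n^2 - 8*n + 12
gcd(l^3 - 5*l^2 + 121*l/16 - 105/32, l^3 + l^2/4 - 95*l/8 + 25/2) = l - 5/2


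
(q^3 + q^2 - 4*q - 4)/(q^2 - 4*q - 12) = (q^2 - q - 2)/(q - 6)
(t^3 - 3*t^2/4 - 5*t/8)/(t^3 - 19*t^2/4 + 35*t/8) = (2*t + 1)/(2*t - 7)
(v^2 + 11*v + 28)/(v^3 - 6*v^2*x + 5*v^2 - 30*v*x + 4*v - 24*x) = (-v - 7)/(-v^2 + 6*v*x - v + 6*x)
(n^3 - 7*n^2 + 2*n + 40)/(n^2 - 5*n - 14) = (n^2 - 9*n + 20)/(n - 7)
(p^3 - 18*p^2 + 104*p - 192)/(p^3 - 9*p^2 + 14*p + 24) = (p - 8)/(p + 1)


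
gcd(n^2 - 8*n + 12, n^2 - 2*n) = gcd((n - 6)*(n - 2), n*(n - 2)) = n - 2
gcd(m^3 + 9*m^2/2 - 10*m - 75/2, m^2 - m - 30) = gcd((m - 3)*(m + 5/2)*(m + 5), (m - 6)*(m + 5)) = m + 5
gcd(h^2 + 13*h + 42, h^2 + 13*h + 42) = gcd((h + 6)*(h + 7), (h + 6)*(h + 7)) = h^2 + 13*h + 42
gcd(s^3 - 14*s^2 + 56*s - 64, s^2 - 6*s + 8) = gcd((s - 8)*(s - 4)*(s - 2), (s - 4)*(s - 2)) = s^2 - 6*s + 8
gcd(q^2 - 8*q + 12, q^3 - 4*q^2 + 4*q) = q - 2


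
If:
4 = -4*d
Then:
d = -1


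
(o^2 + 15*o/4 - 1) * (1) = o^2 + 15*o/4 - 1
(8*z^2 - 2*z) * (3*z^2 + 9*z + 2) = 24*z^4 + 66*z^3 - 2*z^2 - 4*z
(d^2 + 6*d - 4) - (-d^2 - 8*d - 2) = 2*d^2 + 14*d - 2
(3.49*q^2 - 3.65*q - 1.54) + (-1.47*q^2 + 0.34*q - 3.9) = 2.02*q^2 - 3.31*q - 5.44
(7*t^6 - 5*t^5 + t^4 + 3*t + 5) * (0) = 0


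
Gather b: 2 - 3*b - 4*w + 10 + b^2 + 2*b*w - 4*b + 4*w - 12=b^2 + b*(2*w - 7)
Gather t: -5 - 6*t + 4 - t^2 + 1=-t^2 - 6*t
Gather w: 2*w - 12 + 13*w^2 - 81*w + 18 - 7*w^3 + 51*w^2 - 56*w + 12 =-7*w^3 + 64*w^2 - 135*w + 18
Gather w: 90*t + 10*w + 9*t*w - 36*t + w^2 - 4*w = 54*t + w^2 + w*(9*t + 6)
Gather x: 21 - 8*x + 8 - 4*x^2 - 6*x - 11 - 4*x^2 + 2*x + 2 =-8*x^2 - 12*x + 20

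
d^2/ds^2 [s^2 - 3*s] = 2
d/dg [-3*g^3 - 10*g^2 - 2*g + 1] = -9*g^2 - 20*g - 2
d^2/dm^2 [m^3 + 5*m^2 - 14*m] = 6*m + 10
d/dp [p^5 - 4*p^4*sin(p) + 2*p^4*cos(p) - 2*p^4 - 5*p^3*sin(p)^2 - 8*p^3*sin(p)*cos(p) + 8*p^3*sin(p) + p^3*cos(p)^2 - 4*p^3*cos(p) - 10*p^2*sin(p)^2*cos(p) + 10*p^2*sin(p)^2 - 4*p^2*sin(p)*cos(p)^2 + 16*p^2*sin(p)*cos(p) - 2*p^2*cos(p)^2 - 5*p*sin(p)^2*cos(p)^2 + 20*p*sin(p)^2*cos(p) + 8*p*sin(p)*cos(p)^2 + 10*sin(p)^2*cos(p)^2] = -2*p^4*sin(p) - 4*p^4*cos(p) + 5*p^4 - 12*p^3*sin(p) - 6*p^3*sin(2*p) + 16*p^3*cos(p) - 8*p^3*cos(2*p) - 8*p^3 + 53*p^2*sin(p)/2 - 15*p^2*sin(3*p)/2 - 13*p^2*cos(p) + 25*p^2*cos(2*p) - 3*p^2*cos(3*p) - 6*p^2 - 7*p*sin(p) + 16*p*sin(2*p) + 13*p*sin(3*p) - 5*p*sin(4*p)/2 - 3*p*cos(p) - 12*p*cos(2*p) + 11*p*cos(3*p) + 8*p + 2*sin(p) + 2*sin(3*p) + 5*sin(4*p) + 5*cos(p) + 5*cos(2*p)^2/4 - 5*cos(3*p) - 5/4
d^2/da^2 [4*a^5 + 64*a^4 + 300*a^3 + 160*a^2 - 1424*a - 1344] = 80*a^3 + 768*a^2 + 1800*a + 320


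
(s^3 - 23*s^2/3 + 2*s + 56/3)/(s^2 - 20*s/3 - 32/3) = (s^2 - 9*s + 14)/(s - 8)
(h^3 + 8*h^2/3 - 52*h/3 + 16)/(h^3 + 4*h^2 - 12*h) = (h - 4/3)/h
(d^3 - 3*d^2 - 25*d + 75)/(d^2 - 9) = (d^2 - 25)/(d + 3)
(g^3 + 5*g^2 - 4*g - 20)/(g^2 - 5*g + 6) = (g^2 + 7*g + 10)/(g - 3)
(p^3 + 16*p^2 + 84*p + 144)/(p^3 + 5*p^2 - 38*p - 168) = (p^2 + 12*p + 36)/(p^2 + p - 42)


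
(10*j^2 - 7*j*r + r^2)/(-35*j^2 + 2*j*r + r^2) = (-2*j + r)/(7*j + r)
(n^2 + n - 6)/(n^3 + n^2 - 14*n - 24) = (n - 2)/(n^2 - 2*n - 8)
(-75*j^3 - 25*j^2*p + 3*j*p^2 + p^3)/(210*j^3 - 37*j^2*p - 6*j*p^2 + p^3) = (15*j^2 + 8*j*p + p^2)/(-42*j^2 - j*p + p^2)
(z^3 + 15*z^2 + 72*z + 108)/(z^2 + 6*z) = z + 9 + 18/z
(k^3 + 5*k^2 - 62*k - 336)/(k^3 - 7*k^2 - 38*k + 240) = (k + 7)/(k - 5)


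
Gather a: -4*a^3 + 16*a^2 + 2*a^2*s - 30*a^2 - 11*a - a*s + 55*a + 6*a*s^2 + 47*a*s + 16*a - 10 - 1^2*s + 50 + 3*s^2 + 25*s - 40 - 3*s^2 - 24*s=-4*a^3 + a^2*(2*s - 14) + a*(6*s^2 + 46*s + 60)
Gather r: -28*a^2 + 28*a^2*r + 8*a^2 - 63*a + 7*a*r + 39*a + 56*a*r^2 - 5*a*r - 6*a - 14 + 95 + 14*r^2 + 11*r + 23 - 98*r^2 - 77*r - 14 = -20*a^2 - 30*a + r^2*(56*a - 84) + r*(28*a^2 + 2*a - 66) + 90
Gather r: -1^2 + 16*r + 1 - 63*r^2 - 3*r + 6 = -63*r^2 + 13*r + 6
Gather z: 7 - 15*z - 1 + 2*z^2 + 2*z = 2*z^2 - 13*z + 6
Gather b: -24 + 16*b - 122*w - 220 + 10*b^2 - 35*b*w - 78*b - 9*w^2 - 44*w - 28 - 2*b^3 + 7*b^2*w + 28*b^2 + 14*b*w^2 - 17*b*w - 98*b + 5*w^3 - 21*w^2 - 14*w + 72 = -2*b^3 + b^2*(7*w + 38) + b*(14*w^2 - 52*w - 160) + 5*w^3 - 30*w^2 - 180*w - 200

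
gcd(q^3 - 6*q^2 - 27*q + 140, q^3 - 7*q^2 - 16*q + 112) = q^2 - 11*q + 28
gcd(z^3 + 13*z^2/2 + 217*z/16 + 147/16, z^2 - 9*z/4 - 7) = z + 7/4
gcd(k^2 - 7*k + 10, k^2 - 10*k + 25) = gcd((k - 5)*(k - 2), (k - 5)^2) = k - 5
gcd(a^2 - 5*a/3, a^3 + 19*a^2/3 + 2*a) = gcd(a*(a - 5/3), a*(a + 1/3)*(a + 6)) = a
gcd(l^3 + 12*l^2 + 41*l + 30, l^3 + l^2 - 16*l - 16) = l + 1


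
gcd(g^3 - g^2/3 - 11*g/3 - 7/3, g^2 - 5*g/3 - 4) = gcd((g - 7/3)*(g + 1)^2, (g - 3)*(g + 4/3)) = 1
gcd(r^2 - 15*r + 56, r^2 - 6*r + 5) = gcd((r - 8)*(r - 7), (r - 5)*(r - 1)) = 1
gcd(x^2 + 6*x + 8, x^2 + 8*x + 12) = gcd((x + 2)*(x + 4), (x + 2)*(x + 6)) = x + 2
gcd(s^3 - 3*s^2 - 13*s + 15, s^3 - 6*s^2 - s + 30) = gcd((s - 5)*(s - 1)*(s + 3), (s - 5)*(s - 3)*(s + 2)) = s - 5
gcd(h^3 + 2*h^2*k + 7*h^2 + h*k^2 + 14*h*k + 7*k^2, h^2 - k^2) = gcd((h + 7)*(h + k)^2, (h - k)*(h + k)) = h + k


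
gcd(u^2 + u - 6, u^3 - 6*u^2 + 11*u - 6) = u - 2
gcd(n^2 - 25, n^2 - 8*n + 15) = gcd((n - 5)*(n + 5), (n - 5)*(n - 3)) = n - 5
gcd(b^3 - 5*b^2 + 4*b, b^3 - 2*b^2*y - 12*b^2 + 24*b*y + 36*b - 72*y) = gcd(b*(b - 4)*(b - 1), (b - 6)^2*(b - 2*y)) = 1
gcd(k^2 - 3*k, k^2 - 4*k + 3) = k - 3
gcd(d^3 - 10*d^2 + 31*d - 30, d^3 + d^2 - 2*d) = 1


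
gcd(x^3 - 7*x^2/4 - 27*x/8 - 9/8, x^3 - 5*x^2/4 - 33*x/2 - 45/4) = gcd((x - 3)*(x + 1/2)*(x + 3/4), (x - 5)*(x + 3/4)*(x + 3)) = x + 3/4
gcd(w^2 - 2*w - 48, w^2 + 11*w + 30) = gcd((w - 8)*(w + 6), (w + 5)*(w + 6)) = w + 6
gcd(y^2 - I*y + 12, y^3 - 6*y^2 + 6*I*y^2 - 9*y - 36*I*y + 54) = y + 3*I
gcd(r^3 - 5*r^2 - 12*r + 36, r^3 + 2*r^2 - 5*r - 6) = r^2 + r - 6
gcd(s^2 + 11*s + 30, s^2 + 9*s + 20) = s + 5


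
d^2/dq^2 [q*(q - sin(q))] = q*sin(q) - 2*cos(q) + 2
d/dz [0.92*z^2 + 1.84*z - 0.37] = 1.84*z + 1.84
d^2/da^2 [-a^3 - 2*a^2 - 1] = -6*a - 4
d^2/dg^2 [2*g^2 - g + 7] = 4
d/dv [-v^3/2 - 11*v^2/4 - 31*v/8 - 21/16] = -3*v^2/2 - 11*v/2 - 31/8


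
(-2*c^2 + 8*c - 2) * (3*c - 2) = -6*c^3 + 28*c^2 - 22*c + 4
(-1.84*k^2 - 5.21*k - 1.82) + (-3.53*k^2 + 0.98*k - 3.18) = -5.37*k^2 - 4.23*k - 5.0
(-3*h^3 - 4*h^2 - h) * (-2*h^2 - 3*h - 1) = 6*h^5 + 17*h^4 + 17*h^3 + 7*h^2 + h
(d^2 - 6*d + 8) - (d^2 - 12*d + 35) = 6*d - 27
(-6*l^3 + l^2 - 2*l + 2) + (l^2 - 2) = -6*l^3 + 2*l^2 - 2*l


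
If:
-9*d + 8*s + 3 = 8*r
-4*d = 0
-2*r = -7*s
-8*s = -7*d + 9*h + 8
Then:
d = 0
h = -46/45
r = 21/40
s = 3/20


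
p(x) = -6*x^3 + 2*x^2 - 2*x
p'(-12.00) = -2642.00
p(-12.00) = 10680.00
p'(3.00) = -152.00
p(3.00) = -150.00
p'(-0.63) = -11.66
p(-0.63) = 3.55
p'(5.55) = -534.24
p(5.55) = -975.22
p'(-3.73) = -267.35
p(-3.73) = 346.66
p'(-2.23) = -100.43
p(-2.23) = 80.94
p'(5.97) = -619.66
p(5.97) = -1217.32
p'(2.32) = -89.60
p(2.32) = -68.80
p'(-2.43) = -118.01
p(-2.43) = 102.76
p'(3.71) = -234.91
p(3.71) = -286.28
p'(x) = -18*x^2 + 4*x - 2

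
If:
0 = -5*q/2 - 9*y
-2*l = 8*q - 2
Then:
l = 72*y/5 + 1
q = -18*y/5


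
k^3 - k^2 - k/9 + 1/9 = (k - 1)*(k - 1/3)*(k + 1/3)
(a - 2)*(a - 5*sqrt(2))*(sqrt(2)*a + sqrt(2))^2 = 2*a^4 - 10*sqrt(2)*a^3 - 6*a^2 - 4*a + 30*sqrt(2)*a + 20*sqrt(2)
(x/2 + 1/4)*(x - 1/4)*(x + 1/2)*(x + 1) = x^4/2 + 7*x^3/8 + 3*x^2/8 - x/32 - 1/32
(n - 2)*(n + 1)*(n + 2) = n^3 + n^2 - 4*n - 4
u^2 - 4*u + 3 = (u - 3)*(u - 1)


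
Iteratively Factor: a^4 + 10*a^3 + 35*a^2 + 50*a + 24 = (a + 3)*(a^3 + 7*a^2 + 14*a + 8) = (a + 3)*(a + 4)*(a^2 + 3*a + 2) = (a + 2)*(a + 3)*(a + 4)*(a + 1)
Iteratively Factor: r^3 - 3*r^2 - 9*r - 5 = (r - 5)*(r^2 + 2*r + 1) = (r - 5)*(r + 1)*(r + 1)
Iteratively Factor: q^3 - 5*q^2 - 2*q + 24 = (q - 3)*(q^2 - 2*q - 8) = (q - 4)*(q - 3)*(q + 2)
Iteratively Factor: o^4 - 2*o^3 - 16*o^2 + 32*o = (o + 4)*(o^3 - 6*o^2 + 8*o) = (o - 2)*(o + 4)*(o^2 - 4*o) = (o - 4)*(o - 2)*(o + 4)*(o)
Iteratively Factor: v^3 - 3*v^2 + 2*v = (v - 1)*(v^2 - 2*v) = v*(v - 1)*(v - 2)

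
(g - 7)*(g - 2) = g^2 - 9*g + 14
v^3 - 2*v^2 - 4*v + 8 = (v - 2)^2*(v + 2)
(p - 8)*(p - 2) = p^2 - 10*p + 16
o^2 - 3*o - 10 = (o - 5)*(o + 2)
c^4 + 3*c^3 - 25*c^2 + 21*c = c*(c - 3)*(c - 1)*(c + 7)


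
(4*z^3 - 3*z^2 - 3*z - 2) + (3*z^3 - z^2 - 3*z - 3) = 7*z^3 - 4*z^2 - 6*z - 5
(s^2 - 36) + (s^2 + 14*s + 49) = 2*s^2 + 14*s + 13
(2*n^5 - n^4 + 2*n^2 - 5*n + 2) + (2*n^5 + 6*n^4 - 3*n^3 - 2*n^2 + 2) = 4*n^5 + 5*n^4 - 3*n^3 - 5*n + 4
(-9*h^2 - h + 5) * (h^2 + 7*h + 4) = -9*h^4 - 64*h^3 - 38*h^2 + 31*h + 20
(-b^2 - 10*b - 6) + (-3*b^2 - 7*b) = -4*b^2 - 17*b - 6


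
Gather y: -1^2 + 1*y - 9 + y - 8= 2*y - 18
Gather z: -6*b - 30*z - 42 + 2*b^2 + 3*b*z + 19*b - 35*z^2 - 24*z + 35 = 2*b^2 + 13*b - 35*z^2 + z*(3*b - 54) - 7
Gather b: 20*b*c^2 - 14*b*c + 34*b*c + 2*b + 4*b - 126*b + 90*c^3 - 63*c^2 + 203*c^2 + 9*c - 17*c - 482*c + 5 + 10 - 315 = b*(20*c^2 + 20*c - 120) + 90*c^3 + 140*c^2 - 490*c - 300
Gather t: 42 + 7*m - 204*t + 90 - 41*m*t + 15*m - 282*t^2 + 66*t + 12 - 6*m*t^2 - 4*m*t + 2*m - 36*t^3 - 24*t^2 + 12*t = 24*m - 36*t^3 + t^2*(-6*m - 306) + t*(-45*m - 126) + 144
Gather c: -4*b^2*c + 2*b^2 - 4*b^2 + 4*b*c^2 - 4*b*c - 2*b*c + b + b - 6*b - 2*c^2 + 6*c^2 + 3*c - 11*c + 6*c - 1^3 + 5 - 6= -2*b^2 - 4*b + c^2*(4*b + 4) + c*(-4*b^2 - 6*b - 2) - 2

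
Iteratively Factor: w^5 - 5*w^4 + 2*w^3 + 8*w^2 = (w + 1)*(w^4 - 6*w^3 + 8*w^2) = (w - 2)*(w + 1)*(w^3 - 4*w^2) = w*(w - 2)*(w + 1)*(w^2 - 4*w) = w*(w - 4)*(w - 2)*(w + 1)*(w)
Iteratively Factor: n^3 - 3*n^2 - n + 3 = (n - 3)*(n^2 - 1) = (n - 3)*(n - 1)*(n + 1)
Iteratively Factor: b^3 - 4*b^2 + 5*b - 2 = (b - 1)*(b^2 - 3*b + 2) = (b - 2)*(b - 1)*(b - 1)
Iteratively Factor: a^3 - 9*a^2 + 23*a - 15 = (a - 5)*(a^2 - 4*a + 3) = (a - 5)*(a - 3)*(a - 1)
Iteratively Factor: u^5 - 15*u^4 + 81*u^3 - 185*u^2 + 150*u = (u - 5)*(u^4 - 10*u^3 + 31*u^2 - 30*u) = (u - 5)*(u - 2)*(u^3 - 8*u^2 + 15*u) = u*(u - 5)*(u - 2)*(u^2 - 8*u + 15) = u*(u - 5)*(u - 3)*(u - 2)*(u - 5)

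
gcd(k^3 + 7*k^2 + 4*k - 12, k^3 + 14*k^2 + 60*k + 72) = k^2 + 8*k + 12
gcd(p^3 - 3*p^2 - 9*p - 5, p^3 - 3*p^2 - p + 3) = p + 1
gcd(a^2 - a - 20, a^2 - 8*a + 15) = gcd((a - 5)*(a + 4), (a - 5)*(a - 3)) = a - 5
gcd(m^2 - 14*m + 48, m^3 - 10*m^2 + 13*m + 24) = m - 8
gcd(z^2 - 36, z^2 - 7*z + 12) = 1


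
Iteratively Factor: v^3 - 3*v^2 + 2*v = (v - 2)*(v^2 - v) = (v - 2)*(v - 1)*(v)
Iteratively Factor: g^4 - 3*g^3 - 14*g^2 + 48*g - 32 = (g - 4)*(g^3 + g^2 - 10*g + 8) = (g - 4)*(g - 2)*(g^2 + 3*g - 4) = (g - 4)*(g - 2)*(g - 1)*(g + 4)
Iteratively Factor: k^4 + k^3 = (k + 1)*(k^3) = k*(k + 1)*(k^2) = k^2*(k + 1)*(k)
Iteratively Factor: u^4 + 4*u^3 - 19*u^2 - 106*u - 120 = (u + 4)*(u^3 - 19*u - 30) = (u + 3)*(u + 4)*(u^2 - 3*u - 10) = (u - 5)*(u + 3)*(u + 4)*(u + 2)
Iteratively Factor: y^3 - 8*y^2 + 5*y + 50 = (y - 5)*(y^2 - 3*y - 10) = (y - 5)*(y + 2)*(y - 5)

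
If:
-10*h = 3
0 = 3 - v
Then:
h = -3/10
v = 3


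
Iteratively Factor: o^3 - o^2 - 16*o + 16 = (o - 1)*(o^2 - 16) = (o - 4)*(o - 1)*(o + 4)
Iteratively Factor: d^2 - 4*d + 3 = (d - 1)*(d - 3)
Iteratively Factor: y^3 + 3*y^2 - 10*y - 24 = (y + 2)*(y^2 + y - 12) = (y + 2)*(y + 4)*(y - 3)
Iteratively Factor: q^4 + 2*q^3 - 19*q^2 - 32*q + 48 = (q - 4)*(q^3 + 6*q^2 + 5*q - 12) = (q - 4)*(q - 1)*(q^2 + 7*q + 12) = (q - 4)*(q - 1)*(q + 3)*(q + 4)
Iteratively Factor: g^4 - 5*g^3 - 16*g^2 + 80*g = (g - 5)*(g^3 - 16*g) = (g - 5)*(g + 4)*(g^2 - 4*g) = (g - 5)*(g - 4)*(g + 4)*(g)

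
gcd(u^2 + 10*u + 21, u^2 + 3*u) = u + 3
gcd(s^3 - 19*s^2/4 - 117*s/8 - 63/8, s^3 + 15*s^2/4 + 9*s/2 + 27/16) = s^2 + 9*s/4 + 9/8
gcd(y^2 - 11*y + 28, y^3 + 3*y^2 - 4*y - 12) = 1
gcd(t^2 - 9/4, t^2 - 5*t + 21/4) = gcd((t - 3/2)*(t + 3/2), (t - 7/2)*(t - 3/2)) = t - 3/2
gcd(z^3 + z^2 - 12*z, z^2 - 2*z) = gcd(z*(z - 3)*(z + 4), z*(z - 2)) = z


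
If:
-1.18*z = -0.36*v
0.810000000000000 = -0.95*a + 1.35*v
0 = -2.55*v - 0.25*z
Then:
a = -0.85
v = 0.00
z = 0.00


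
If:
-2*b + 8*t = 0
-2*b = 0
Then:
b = 0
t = 0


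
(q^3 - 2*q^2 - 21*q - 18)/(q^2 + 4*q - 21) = (q^3 - 2*q^2 - 21*q - 18)/(q^2 + 4*q - 21)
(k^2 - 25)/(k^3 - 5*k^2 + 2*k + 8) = (k^2 - 25)/(k^3 - 5*k^2 + 2*k + 8)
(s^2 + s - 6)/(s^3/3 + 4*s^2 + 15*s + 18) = 3*(s - 2)/(s^2 + 9*s + 18)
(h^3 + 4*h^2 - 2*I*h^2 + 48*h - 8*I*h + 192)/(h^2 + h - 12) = (h^2 - 2*I*h + 48)/(h - 3)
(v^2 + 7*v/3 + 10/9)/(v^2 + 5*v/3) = (v + 2/3)/v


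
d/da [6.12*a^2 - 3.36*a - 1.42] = 12.24*a - 3.36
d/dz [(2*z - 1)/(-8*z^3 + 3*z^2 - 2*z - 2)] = 2*(16*z^3 - 15*z^2 + 3*z - 3)/(64*z^6 - 48*z^5 + 41*z^4 + 20*z^3 - 8*z^2 + 8*z + 4)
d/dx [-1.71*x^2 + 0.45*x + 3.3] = 0.45 - 3.42*x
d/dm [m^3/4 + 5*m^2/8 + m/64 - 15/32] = 3*m^2/4 + 5*m/4 + 1/64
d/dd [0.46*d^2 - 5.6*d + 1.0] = 0.92*d - 5.6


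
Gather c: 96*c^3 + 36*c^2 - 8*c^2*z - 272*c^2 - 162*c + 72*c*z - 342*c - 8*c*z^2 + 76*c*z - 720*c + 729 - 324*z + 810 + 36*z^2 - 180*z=96*c^3 + c^2*(-8*z - 236) + c*(-8*z^2 + 148*z - 1224) + 36*z^2 - 504*z + 1539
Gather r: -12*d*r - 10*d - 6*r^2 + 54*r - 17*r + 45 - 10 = -10*d - 6*r^2 + r*(37 - 12*d) + 35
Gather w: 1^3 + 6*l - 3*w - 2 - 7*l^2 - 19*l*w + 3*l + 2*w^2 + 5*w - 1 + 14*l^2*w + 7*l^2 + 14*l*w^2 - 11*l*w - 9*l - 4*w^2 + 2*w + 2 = w^2*(14*l - 2) + w*(14*l^2 - 30*l + 4)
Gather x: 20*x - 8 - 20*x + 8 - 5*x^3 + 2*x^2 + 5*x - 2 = -5*x^3 + 2*x^2 + 5*x - 2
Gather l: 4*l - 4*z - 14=4*l - 4*z - 14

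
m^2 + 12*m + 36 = (m + 6)^2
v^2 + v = v*(v + 1)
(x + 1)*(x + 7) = x^2 + 8*x + 7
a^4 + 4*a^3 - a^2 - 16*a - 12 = (a - 2)*(a + 1)*(a + 2)*(a + 3)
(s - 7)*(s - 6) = s^2 - 13*s + 42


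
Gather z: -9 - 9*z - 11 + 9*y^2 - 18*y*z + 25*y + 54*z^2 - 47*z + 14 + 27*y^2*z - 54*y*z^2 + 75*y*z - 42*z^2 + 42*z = 9*y^2 + 25*y + z^2*(12 - 54*y) + z*(27*y^2 + 57*y - 14) - 6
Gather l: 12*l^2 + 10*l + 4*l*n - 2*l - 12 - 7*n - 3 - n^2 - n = 12*l^2 + l*(4*n + 8) - n^2 - 8*n - 15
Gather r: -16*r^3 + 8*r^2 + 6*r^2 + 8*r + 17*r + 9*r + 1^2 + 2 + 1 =-16*r^3 + 14*r^2 + 34*r + 4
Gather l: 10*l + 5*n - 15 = 10*l + 5*n - 15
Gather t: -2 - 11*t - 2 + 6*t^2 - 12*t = 6*t^2 - 23*t - 4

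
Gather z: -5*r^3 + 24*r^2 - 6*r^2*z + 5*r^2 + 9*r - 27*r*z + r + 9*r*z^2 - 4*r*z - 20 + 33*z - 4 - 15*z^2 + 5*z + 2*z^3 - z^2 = -5*r^3 + 29*r^2 + 10*r + 2*z^3 + z^2*(9*r - 16) + z*(-6*r^2 - 31*r + 38) - 24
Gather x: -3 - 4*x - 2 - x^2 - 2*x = -x^2 - 6*x - 5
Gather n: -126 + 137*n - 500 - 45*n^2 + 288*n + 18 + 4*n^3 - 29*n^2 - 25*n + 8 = 4*n^3 - 74*n^2 + 400*n - 600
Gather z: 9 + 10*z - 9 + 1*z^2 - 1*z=z^2 + 9*z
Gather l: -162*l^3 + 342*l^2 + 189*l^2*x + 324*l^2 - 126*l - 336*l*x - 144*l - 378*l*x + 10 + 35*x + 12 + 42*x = -162*l^3 + l^2*(189*x + 666) + l*(-714*x - 270) + 77*x + 22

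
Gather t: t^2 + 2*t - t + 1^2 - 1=t^2 + t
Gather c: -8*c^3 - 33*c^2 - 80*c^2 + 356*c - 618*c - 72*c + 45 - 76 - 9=-8*c^3 - 113*c^2 - 334*c - 40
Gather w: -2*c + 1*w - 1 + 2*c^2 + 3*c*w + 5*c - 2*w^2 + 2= 2*c^2 + 3*c - 2*w^2 + w*(3*c + 1) + 1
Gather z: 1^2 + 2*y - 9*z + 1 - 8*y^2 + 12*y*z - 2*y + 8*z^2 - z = -8*y^2 + 8*z^2 + z*(12*y - 10) + 2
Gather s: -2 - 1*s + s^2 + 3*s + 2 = s^2 + 2*s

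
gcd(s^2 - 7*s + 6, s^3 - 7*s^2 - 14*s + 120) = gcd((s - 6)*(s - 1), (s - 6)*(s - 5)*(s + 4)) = s - 6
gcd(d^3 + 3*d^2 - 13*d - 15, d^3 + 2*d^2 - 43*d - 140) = d + 5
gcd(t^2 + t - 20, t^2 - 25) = t + 5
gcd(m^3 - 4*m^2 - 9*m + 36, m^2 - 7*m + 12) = m^2 - 7*m + 12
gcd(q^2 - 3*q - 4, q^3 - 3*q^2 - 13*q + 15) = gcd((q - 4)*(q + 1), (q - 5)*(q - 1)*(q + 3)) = 1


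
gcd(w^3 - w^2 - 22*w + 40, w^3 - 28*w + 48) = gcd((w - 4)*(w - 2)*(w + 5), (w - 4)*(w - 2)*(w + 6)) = w^2 - 6*w + 8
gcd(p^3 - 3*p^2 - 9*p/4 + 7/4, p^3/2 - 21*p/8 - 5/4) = 1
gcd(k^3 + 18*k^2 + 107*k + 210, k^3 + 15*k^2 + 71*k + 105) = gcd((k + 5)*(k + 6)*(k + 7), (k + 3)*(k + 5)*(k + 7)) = k^2 + 12*k + 35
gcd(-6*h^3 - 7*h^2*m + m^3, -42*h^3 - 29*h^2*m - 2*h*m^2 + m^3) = 2*h + m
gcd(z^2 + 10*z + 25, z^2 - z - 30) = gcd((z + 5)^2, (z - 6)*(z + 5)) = z + 5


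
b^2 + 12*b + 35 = (b + 5)*(b + 7)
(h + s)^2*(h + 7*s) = h^3 + 9*h^2*s + 15*h*s^2 + 7*s^3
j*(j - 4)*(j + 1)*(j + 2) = j^4 - j^3 - 10*j^2 - 8*j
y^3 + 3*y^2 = y^2*(y + 3)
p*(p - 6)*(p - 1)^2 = p^4 - 8*p^3 + 13*p^2 - 6*p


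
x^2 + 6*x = x*(x + 6)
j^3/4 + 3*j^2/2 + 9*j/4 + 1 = (j/4 + 1/4)*(j + 1)*(j + 4)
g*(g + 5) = g^2 + 5*g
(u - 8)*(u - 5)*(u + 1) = u^3 - 12*u^2 + 27*u + 40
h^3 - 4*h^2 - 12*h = h*(h - 6)*(h + 2)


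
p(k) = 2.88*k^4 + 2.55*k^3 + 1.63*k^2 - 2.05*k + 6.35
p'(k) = 11.52*k^3 + 7.65*k^2 + 3.26*k - 2.05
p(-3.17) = 238.82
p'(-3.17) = -302.48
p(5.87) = 3985.61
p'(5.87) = 2610.74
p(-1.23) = 13.18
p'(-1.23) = -15.92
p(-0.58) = 7.92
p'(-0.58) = -3.62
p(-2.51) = 95.75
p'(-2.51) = -144.21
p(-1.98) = 41.27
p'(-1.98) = -67.94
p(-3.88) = 542.60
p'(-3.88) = -572.43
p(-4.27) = 803.72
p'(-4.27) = -773.37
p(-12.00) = 55578.95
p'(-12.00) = -18846.13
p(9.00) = 20874.56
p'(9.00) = 9045.02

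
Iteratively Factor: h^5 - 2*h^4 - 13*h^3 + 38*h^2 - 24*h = (h - 1)*(h^4 - h^3 - 14*h^2 + 24*h) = (h - 1)*(h + 4)*(h^3 - 5*h^2 + 6*h) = (h - 2)*(h - 1)*(h + 4)*(h^2 - 3*h) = h*(h - 2)*(h - 1)*(h + 4)*(h - 3)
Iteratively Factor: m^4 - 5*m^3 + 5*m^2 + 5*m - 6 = (m + 1)*(m^3 - 6*m^2 + 11*m - 6) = (m - 2)*(m + 1)*(m^2 - 4*m + 3) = (m - 2)*(m - 1)*(m + 1)*(m - 3)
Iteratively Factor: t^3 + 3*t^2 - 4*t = (t + 4)*(t^2 - t) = (t - 1)*(t + 4)*(t)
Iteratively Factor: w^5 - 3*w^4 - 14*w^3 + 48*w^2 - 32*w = (w - 4)*(w^4 + w^3 - 10*w^2 + 8*w) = (w - 4)*(w - 2)*(w^3 + 3*w^2 - 4*w) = w*(w - 4)*(w - 2)*(w^2 + 3*w - 4) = w*(w - 4)*(w - 2)*(w + 4)*(w - 1)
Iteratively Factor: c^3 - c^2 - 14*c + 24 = (c + 4)*(c^2 - 5*c + 6) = (c - 3)*(c + 4)*(c - 2)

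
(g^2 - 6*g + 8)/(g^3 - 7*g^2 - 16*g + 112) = (g - 2)/(g^2 - 3*g - 28)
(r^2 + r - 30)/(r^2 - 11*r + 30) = (r + 6)/(r - 6)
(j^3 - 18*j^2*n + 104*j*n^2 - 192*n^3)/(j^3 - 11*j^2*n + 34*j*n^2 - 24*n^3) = (j - 8*n)/(j - n)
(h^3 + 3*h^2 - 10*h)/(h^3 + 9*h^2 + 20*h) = (h - 2)/(h + 4)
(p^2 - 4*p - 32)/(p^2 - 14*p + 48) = (p + 4)/(p - 6)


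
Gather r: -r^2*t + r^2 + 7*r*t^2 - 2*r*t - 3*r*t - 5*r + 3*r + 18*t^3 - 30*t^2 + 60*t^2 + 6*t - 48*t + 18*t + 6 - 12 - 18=r^2*(1 - t) + r*(7*t^2 - 5*t - 2) + 18*t^3 + 30*t^2 - 24*t - 24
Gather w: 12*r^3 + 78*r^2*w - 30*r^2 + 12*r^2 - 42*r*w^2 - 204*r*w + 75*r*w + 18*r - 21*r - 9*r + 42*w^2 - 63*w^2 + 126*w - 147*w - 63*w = 12*r^3 - 18*r^2 - 12*r + w^2*(-42*r - 21) + w*(78*r^2 - 129*r - 84)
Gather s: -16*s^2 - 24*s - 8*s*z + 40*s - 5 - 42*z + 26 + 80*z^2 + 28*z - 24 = -16*s^2 + s*(16 - 8*z) + 80*z^2 - 14*z - 3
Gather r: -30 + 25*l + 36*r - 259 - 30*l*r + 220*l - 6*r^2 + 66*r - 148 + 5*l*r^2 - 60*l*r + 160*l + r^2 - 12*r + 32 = 405*l + r^2*(5*l - 5) + r*(90 - 90*l) - 405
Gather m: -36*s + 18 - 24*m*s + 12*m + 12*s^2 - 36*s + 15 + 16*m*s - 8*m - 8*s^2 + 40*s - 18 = m*(4 - 8*s) + 4*s^2 - 32*s + 15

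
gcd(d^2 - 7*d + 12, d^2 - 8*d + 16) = d - 4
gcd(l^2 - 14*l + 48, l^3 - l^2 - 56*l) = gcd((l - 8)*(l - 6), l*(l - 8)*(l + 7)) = l - 8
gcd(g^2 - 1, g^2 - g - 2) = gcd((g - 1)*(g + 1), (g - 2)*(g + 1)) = g + 1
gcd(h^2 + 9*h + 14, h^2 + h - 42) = h + 7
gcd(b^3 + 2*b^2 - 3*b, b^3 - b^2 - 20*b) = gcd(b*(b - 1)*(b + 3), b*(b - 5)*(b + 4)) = b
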